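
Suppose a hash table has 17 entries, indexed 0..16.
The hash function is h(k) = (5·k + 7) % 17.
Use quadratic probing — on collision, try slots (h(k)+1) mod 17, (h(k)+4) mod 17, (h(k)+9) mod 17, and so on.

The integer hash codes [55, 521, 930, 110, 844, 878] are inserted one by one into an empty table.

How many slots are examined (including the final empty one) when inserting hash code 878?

3

Insert 55: h=10, slot 10 empty -> index 10.
Insert 521: h=11, slot 11 empty -> index 11.
Insert 930: h=16, slot 16 empty -> index 16.
Insert 110: h=13, slot 13 empty -> index 13.
Insert 844: h=11, slot 11 occupied -> index 12.
Insert 878: h=11, slots 11,12 occupied -> index 15.
Table: [—, —, —, —, —, —, —, —, —, —, 55, 521, 844, 110, —, 878, 930]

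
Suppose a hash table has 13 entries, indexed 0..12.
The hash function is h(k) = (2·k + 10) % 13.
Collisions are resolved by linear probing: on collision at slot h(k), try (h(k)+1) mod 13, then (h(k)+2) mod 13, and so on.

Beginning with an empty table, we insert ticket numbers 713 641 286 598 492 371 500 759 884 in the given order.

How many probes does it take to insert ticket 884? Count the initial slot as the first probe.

4

713: h=6 => slot 6
641: h=5 => slot 5
286: h=10 => slot 10
598: h=10, probe 10,11 => slot 11
492: h=6, probe 6,7 => slot 7
371: h=11, probe 11,12 => slot 12
500: h=9 => slot 9
759: h=7, probe 7,8 => slot 8
884: h=10, probe 10,11,12,0 => slot 0
Table: [884, ., ., ., ., 641, 713, 492, 759, 500, 286, 598, 371]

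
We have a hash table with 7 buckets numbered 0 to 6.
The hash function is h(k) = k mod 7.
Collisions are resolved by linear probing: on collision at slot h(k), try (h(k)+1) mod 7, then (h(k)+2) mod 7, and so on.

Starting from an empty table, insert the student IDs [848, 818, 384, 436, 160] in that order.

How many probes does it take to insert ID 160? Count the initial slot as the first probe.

5

848 hashes to 1; slot 1 is free -> place at 1.
818 hashes to 6; slot 6 is free -> place at 6.
384 hashes to 6; 6 taken -> place at 0.
436 hashes to 2; slot 2 is free -> place at 2.
160 hashes to 6; 6,0,1,2 taken -> place at 3.
Table: [384, 848, 436, 160, —, —, 818]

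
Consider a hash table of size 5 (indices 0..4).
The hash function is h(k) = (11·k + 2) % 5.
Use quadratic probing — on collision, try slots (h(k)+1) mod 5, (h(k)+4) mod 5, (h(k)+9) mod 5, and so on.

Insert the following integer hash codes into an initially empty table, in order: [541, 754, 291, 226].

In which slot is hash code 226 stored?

541 hashes to 3; slot 3 is free => place at 3.
754 hashes to 1; slot 1 is free => place at 1.
291 hashes to 3; 3 taken => place at 4.
226 hashes to 3; 3,4 taken => place at 2.
Table: [-, 754, 226, 541, 291]

2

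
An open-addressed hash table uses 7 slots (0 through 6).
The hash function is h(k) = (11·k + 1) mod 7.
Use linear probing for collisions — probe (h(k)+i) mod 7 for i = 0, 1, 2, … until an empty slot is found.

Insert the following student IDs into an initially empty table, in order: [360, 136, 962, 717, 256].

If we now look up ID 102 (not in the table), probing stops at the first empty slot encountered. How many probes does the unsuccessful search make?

Insert 360: h=6, slot 6 empty → index 6.
Insert 136: h=6, slot 6 occupied → index 0.
Insert 962: h=6, slots 6,0 occupied → index 1.
Insert 717: h=6, slots 6,0,1 occupied → index 2.
Insert 256: h=3, slot 3 empty → index 3.
Table: [136, 962, 717, 256, ∅, ∅, 360]
Lookup 102: h=3, probe 3,4 → slot 4 empty, not found.

2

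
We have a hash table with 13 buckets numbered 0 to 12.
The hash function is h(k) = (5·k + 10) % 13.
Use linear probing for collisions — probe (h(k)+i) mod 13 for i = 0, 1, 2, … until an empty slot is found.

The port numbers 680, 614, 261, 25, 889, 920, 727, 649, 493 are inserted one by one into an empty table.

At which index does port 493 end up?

680: h=4 => slot 4
614: h=12 => slot 12
261: h=2 => slot 2
25: h=5 => slot 5
889: h=9 => slot 9
920: h=8 => slot 8
727: h=5, probe 5,6 => slot 6
649: h=5, probe 5,6,7 => slot 7
493: h=5, probe 5,6,7,8,9,10 => slot 10
Table: [-, -, 261, -, 680, 25, 727, 649, 920, 889, 493, -, 614]

10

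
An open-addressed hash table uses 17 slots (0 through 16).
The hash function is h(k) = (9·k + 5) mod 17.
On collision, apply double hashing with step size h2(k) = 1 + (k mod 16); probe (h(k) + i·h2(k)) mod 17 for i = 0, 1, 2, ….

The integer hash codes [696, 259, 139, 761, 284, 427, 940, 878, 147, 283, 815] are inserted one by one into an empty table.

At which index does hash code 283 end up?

Insert 696: h=13, slot 13 empty → index 13.
Insert 259: h=7, slot 7 empty → index 7.
Insert 139: h=15, slot 15 empty → index 15.
Insert 761: h=3, slot 3 empty → index 3.
Insert 284: h=11, slot 11 empty → index 11.
Insert 427: h=6, slot 6 empty → index 6.
Insert 940: h=16, slot 16 empty → index 16.
Insert 878: h=2, slot 2 empty → index 2.
Insert 147: h=2, h2=4, slots 2,6 occupied → index 10.
Insert 283: h=2, h2=12, slot 2 occupied → index 14.
Insert 815: h=13, h2=16, slot 13 occupied → index 12.
Table: [., ., 878, 761, ., ., 427, 259, ., ., 147, 284, 815, 696, 283, 139, 940]

14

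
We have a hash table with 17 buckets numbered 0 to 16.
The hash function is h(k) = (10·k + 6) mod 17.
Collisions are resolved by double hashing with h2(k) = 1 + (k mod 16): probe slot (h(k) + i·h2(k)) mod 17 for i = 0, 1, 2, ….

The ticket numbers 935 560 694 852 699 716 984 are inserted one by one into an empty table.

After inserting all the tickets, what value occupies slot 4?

699

Insert 935: h=6, slot 6 empty -> index 6.
Insert 560: h=13, slot 13 empty -> index 13.
Insert 694: h=10, slot 10 empty -> index 10.
Insert 852: h=9, slot 9 empty -> index 9.
Insert 699: h=9, h2=12, slot 9 occupied -> index 4.
Insert 716: h=9, h2=13, slot 9 occupied -> index 5.
Insert 984: h=3, slot 3 empty -> index 3.
Table: [., ., ., 984, 699, 716, 935, ., ., 852, 694, ., ., 560, ., ., .]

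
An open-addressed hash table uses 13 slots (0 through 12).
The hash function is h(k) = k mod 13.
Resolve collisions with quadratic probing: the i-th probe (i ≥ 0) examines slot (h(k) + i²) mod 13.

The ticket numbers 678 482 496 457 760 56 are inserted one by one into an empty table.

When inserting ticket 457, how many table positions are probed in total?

678: h=2 → slot 2
482: h=1 → slot 1
496: h=2, probe 2,3 → slot 3
457: h=2, probe 2,3,6 → slot 6
760: h=6, probe 6,7 → slot 7
56: h=4 → slot 4
Table: [., 482, 678, 496, 56, ., 457, 760, ., ., ., ., .]

3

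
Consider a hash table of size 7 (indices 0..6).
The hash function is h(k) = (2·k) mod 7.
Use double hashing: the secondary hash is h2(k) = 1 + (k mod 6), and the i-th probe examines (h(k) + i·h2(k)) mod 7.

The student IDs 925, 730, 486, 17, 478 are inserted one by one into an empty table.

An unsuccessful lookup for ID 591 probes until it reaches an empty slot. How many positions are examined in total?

2

925: h=2 → slot 2
730: h=4 → slot 4
486: h=6 → slot 6
17: h=6, h2=6, probe 6,5 → slot 5
478: h=4, h2=5, probe 4,2,0 → slot 0
Table: [478, _, 925, _, 730, 17, 486]
Lookup 591: h=6, h2=4, probe 6,3 → slot 3 empty, not found.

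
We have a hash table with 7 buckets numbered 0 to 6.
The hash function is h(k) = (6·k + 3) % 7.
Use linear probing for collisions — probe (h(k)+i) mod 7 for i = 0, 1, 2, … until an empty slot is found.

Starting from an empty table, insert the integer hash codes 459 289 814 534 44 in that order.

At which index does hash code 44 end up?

4

459 hashes to 6; slot 6 is free -> place at 6.
289 hashes to 1; slot 1 is free -> place at 1.
814 hashes to 1; 1 taken -> place at 2.
534 hashes to 1; 1,2 taken -> place at 3.
44 hashes to 1; 1,2,3 taken -> place at 4.
Table: [∅, 289, 814, 534, 44, ∅, 459]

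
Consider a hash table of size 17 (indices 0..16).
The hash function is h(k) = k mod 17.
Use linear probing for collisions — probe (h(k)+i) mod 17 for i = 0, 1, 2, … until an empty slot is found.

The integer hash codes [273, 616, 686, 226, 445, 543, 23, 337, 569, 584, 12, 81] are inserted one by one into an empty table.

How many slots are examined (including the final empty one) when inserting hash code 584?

4

Insert 273: h=1, slot 1 empty → index 1.
Insert 616: h=4, slot 4 empty → index 4.
Insert 686: h=6, slot 6 empty → index 6.
Insert 226: h=5, slot 5 empty → index 5.
Insert 445: h=3, slot 3 empty → index 3.
Insert 543: h=16, slot 16 empty → index 16.
Insert 23: h=6, slot 6 occupied → index 7.
Insert 337: h=14, slot 14 empty → index 14.
Insert 569: h=8, slot 8 empty → index 8.
Insert 584: h=6, slots 6,7,8 occupied → index 9.
Insert 12: h=12, slot 12 empty → index 12.
Insert 81: h=13, slot 13 empty → index 13.
Table: [., 273, ., 445, 616, 226, 686, 23, 569, 584, ., ., 12, 81, 337, ., 543]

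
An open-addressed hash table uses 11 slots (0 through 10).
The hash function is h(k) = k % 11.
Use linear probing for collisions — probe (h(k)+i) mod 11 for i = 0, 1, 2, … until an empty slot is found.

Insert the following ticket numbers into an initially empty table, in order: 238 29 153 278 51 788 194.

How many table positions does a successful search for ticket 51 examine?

Insert 238: h=7, slot 7 empty => index 7.
Insert 29: h=7, slot 7 occupied => index 8.
Insert 153: h=10, slot 10 empty => index 10.
Insert 278: h=3, slot 3 empty => index 3.
Insert 51: h=7, slots 7,8 occupied => index 9.
Insert 788: h=7, slots 7,8,9,10 occupied => index 0.
Insert 194: h=7, slots 7,8,9,10,0 occupied => index 1.
Table: [788, 194, _, 278, _, _, _, 238, 29, 51, 153]
Lookup 51: h=7, probe 7,8,9 → found at 9.

3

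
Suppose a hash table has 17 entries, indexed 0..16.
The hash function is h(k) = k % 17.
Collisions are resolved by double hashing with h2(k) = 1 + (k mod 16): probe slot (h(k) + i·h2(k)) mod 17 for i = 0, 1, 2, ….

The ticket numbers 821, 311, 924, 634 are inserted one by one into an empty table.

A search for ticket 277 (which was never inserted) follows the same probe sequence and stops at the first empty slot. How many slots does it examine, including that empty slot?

821 hashes to 5; slot 5 is free => place at 5.
311 hashes to 5, h2=8; 5 taken => place at 13.
924 hashes to 6; slot 6 is free => place at 6.
634 hashes to 5, h2=11; 5 taken => place at 16.
Table: [-, -, -, -, -, 821, 924, -, -, -, -, -, -, 311, -, -, 634]
Lookup 277: h=5, h2=6, probe 5,11 → slot 11 empty, not found.

2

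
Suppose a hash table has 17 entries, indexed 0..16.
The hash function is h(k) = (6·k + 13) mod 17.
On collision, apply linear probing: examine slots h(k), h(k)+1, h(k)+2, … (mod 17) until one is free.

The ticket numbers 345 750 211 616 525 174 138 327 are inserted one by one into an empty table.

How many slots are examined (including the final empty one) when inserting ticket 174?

345 hashes to 9; slot 9 is free -> place at 9.
750 hashes to 8; slot 8 is free -> place at 8.
211 hashes to 4; slot 4 is free -> place at 4.
616 hashes to 3; slot 3 is free -> place at 3.
525 hashes to 1; slot 1 is free -> place at 1.
174 hashes to 3; 3,4 taken -> place at 5.
138 hashes to 8; 8,9 taken -> place at 10.
327 hashes to 3; 3,4,5 taken -> place at 6.
Table: [-, 525, -, 616, 211, 174, 327, -, 750, 345, 138, -, -, -, -, -, -]

3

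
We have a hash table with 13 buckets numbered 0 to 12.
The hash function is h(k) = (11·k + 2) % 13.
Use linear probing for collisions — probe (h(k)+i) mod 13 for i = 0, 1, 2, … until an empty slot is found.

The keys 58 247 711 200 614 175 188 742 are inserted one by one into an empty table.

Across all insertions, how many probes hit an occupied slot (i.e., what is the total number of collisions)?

4

58 hashes to 3; slot 3 is free -> place at 3.
247 hashes to 2; slot 2 is free -> place at 2.
711 hashes to 10; slot 10 is free -> place at 10.
200 hashes to 5; slot 5 is free -> place at 5.
614 hashes to 9; slot 9 is free -> place at 9.
175 hashes to 3; 3 taken -> place at 4.
188 hashes to 3; 3,4,5 taken -> place at 6.
742 hashes to 0; slot 0 is free -> place at 0.
Table: [742, —, 247, 58, 175, 200, 188, —, —, 614, 711, —, —]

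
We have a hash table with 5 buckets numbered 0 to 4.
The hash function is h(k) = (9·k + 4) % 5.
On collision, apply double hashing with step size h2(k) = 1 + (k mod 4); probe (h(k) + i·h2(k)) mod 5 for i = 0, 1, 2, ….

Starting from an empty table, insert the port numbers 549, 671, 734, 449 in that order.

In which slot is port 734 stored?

1

549 hashes to 0; slot 0 is free => place at 0.
671 hashes to 3; slot 3 is free => place at 3.
734 hashes to 0, h2=3; 0,3 taken => place at 1.
449 hashes to 0, h2=2; 0 taken => place at 2.
Table: [549, 734, 449, 671, ∅]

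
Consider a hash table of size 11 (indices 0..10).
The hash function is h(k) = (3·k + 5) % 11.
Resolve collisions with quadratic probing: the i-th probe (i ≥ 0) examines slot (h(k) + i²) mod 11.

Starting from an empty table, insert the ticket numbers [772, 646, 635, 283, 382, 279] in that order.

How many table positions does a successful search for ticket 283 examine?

4

772 hashes to 0; slot 0 is free → place at 0.
646 hashes to 7; slot 7 is free → place at 7.
635 hashes to 7; 7 taken → place at 8.
283 hashes to 7; 7,8,0 taken → place at 5.
382 hashes to 7; 7,8,0,5 taken → place at 1.
279 hashes to 6; slot 6 is free → place at 6.
Table: [772, 382, ∅, ∅, ∅, 283, 279, 646, 635, ∅, ∅]
Lookup 283: h=7, probe 7,8,0,5 → found at 5.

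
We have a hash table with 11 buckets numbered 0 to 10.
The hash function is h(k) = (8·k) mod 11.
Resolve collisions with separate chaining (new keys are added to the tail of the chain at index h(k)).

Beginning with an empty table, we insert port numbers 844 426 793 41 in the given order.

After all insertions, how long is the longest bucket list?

3

844 → bucket 9
426 → bucket 9 (collision)
793 → bucket 8
41 → bucket 9 (collision)
Final buckets:
0: ∅
1: ∅
2: ∅
3: ∅
4: ∅
5: ∅
6: ∅
7: ∅
8: 793
9: 844 -> 426 -> 41
10: ∅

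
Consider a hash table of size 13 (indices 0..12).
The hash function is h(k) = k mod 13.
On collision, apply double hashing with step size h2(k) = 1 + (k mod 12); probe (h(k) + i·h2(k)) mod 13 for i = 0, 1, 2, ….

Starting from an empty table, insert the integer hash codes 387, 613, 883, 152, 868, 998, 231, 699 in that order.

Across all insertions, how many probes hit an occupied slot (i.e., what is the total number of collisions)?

6

387: h=10 → slot 10
613: h=2 → slot 2
883: h=12 → slot 12
152: h=9 → slot 9
868: h=10, h2=5, probe 10,2,7 → slot 7
998: h=10, h2=3, probe 10,0 → slot 0
231: h=10, h2=4, probe 10,1 → slot 1
699: h=10, h2=4, probe 10,1,5 → slot 5
Table: [998, 231, 613, —, —, 699, —, 868, —, 152, 387, —, 883]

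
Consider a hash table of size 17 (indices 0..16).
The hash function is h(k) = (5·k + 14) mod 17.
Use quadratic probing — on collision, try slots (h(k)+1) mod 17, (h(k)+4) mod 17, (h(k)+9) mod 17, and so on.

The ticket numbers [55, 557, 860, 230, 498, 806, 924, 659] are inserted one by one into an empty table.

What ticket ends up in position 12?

55: h=0 -> slot 0
557: h=11 -> slot 11
860: h=13 -> slot 13
230: h=8 -> slot 8
498: h=5 -> slot 5
806: h=15 -> slot 15
924: h=10 -> slot 10
659: h=11, probe 11,12 -> slot 12
Table: [55, —, —, —, —, 498, —, —, 230, —, 924, 557, 659, 860, —, 806, —]

659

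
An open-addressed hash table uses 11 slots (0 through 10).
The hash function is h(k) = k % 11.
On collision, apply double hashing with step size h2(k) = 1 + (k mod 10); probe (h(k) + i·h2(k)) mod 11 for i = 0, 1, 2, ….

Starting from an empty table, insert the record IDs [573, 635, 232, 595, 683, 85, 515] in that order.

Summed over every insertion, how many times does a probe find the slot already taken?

573 hashes to 1; slot 1 is free → place at 1.
635 hashes to 8; slot 8 is free → place at 8.
232 hashes to 1, h2=3; 1 taken → place at 4.
595 hashes to 1, h2=6; 1 taken → place at 7.
683 hashes to 1, h2=4; 1 taken → place at 5.
85 hashes to 8, h2=6; 8 taken → place at 3.
515 hashes to 9; slot 9 is free → place at 9.
Table: [—, 573, —, 85, 232, 683, —, 595, 635, 515, —]

4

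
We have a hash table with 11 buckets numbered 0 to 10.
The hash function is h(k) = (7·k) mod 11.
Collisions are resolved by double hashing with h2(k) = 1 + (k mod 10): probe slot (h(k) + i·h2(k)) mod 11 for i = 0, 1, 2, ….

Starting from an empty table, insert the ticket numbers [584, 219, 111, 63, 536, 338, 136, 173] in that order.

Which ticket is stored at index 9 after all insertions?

Insert 584: h=7, slot 7 empty => index 7.
Insert 219: h=4, slot 4 empty => index 4.
Insert 111: h=7, h2=2, slot 7 occupied => index 9.
Insert 63: h=1, slot 1 empty => index 1.
Insert 536: h=1, h2=7, slot 1 occupied => index 8.
Insert 338: h=1, h2=9, slot 1 occupied => index 10.
Insert 136: h=6, slot 6 empty => index 6.
Insert 173: h=1, h2=4, slot 1 occupied => index 5.
Table: [., 63, ., ., 219, 173, 136, 584, 536, 111, 338]

111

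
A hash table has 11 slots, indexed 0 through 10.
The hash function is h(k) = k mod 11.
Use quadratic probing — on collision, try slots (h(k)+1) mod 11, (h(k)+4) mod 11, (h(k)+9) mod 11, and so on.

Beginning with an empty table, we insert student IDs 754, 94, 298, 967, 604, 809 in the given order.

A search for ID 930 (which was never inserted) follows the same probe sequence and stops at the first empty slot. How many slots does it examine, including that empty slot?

6

754: h=6 => slot 6
94: h=6, probe 6,7 => slot 7
298: h=1 => slot 1
967: h=10 => slot 10
604: h=10, probe 10,0 => slot 0
809: h=6, probe 6,7,10,4 => slot 4
Table: [604, 298, -, -, 809, -, 754, 94, -, -, 967]
Lookup 930: h=6, probe 6,7,10,4,0,9 → slot 9 empty, not found.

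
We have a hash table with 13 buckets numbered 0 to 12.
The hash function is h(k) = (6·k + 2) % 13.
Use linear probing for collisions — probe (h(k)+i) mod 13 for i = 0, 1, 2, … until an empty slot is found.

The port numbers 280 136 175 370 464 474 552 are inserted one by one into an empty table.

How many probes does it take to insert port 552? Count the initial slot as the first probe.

5

Insert 280: h=5, slot 5 empty => index 5.
Insert 136: h=12, slot 12 empty => index 12.
Insert 175: h=12, slot 12 occupied => index 0.
Insert 370: h=12, slots 12,0 occupied => index 1.
Insert 464: h=4, slot 4 empty => index 4.
Insert 474: h=12, slots 12,0,1 occupied => index 2.
Insert 552: h=12, slots 12,0,1,2 occupied => index 3.
Table: [175, 370, 474, 552, 464, 280, ., ., ., ., ., ., 136]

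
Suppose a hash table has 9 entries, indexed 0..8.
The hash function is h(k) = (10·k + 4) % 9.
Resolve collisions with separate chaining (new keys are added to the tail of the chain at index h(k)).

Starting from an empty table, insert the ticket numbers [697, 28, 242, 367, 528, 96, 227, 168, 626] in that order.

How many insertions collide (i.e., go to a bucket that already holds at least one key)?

2

697 → bucket 8
28 → bucket 5
242 → bucket 3
367 → bucket 2
528 → bucket 1
96 → bucket 1 (collision)
227 → bucket 6
168 → bucket 1 (collision)
626 → bucket 0
Final buckets:
0: 626
1: 528 -> 96 -> 168
2: 367
3: 242
4: -
5: 28
6: 227
7: -
8: 697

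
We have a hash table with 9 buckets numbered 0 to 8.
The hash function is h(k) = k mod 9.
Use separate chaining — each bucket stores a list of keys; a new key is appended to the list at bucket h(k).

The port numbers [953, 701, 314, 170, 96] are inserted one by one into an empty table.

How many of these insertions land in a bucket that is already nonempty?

Insert 953: h=8, bucket 8 empty -> new chain.
Insert 701: h=8, bucket 8 nonempty -> append to chain.
Insert 314: h=8, bucket 8 nonempty -> append to chain.
Insert 170: h=8, bucket 8 nonempty -> append to chain.
Insert 96: h=6, bucket 6 empty -> new chain.
Final buckets:
0: _
1: _
2: _
3: _
4: _
5: _
6: 96
7: _
8: 953 -> 701 -> 314 -> 170

3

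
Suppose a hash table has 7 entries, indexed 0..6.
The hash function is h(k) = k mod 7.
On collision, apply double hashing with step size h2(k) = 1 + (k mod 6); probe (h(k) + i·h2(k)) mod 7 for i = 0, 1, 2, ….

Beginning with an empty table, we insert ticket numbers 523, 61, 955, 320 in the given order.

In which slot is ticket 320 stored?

1

523: h=5 → slot 5
61: h=5, h2=2, probe 5,0 → slot 0
955: h=3 → slot 3
320: h=5, h2=3, probe 5,1 → slot 1
Table: [61, 320, _, 955, _, 523, _]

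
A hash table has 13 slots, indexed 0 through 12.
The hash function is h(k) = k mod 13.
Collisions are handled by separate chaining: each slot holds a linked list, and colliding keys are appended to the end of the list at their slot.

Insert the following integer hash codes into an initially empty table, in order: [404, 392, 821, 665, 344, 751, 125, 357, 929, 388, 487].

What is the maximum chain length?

Insert 404: h=1, bucket 1 empty → new chain.
Insert 392: h=2, bucket 2 empty → new chain.
Insert 821: h=2, bucket 2 nonempty → append to chain.
Insert 665: h=2, bucket 2 nonempty → append to chain.
Insert 344: h=6, bucket 6 empty → new chain.
Insert 751: h=10, bucket 10 empty → new chain.
Insert 125: h=8, bucket 8 empty → new chain.
Insert 357: h=6, bucket 6 nonempty → append to chain.
Insert 929: h=6, bucket 6 nonempty → append to chain.
Insert 388: h=11, bucket 11 empty → new chain.
Insert 487: h=6, bucket 6 nonempty → append to chain.
Final buckets:
0: .
1: 404
2: 392 -> 821 -> 665
3: .
4: .
5: .
6: 344 -> 357 -> 929 -> 487
7: .
8: 125
9: .
10: 751
11: 388
12: .

4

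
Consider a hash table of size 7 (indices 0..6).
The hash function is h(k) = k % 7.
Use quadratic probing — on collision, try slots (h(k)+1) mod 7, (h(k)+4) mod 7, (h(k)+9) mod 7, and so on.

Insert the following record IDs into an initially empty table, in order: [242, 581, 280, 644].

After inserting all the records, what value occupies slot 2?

644

Insert 242: h=4, slot 4 empty → index 4.
Insert 581: h=0, slot 0 empty → index 0.
Insert 280: h=0, slot 0 occupied → index 1.
Insert 644: h=0, slots 0,1,4 occupied → index 2.
Table: [581, 280, 644, ∅, 242, ∅, ∅]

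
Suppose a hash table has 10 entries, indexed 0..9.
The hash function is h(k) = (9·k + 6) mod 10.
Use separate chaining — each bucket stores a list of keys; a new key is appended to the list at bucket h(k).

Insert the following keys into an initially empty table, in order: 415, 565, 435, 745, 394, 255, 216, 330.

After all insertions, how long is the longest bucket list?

Insert 415: h=1, bucket 1 empty → new chain.
Insert 565: h=1, bucket 1 nonempty → append to chain.
Insert 435: h=1, bucket 1 nonempty → append to chain.
Insert 745: h=1, bucket 1 nonempty → append to chain.
Insert 394: h=2, bucket 2 empty → new chain.
Insert 255: h=1, bucket 1 nonempty → append to chain.
Insert 216: h=0, bucket 0 empty → new chain.
Insert 330: h=6, bucket 6 empty → new chain.
Final buckets:
0: 216
1: 415 -> 565 -> 435 -> 745 -> 255
2: 394
3: ∅
4: ∅
5: ∅
6: 330
7: ∅
8: ∅
9: ∅

5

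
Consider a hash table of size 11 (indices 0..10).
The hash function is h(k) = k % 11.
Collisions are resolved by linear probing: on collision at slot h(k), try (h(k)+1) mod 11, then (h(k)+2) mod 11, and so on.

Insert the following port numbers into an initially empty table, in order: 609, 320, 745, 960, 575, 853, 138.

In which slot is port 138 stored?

7

609 hashes to 4; slot 4 is free → place at 4.
320 hashes to 1; slot 1 is free → place at 1.
745 hashes to 8; slot 8 is free → place at 8.
960 hashes to 3; slot 3 is free → place at 3.
575 hashes to 3; 3,4 taken → place at 5.
853 hashes to 6; slot 6 is free → place at 6.
138 hashes to 6; 6 taken → place at 7.
Table: [—, 320, —, 960, 609, 575, 853, 138, 745, —, —]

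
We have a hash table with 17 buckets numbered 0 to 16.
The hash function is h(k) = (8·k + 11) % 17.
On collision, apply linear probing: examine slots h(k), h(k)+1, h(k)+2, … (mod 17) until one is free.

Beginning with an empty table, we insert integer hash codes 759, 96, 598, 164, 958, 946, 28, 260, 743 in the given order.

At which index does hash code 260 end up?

3

759 hashes to 14; slot 14 is free -> place at 14.
96 hashes to 14; 14 taken -> place at 15.
598 hashes to 1; slot 1 is free -> place at 1.
164 hashes to 14; 14,15 taken -> place at 16.
958 hashes to 8; slot 8 is free -> place at 8.
946 hashes to 14; 14,15,16 taken -> place at 0.
28 hashes to 14; 14,15,16,0,1 taken -> place at 2.
260 hashes to 0; 0,1,2 taken -> place at 3.
743 hashes to 5; slot 5 is free -> place at 5.
Table: [946, 598, 28, 260, -, 743, -, -, 958, -, -, -, -, -, 759, 96, 164]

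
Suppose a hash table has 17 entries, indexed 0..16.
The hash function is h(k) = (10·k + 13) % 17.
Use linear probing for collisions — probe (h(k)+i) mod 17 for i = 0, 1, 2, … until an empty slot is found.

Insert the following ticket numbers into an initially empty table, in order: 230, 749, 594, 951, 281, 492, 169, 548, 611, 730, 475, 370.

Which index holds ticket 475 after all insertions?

11

Insert 230: h=1, slot 1 empty => index 1.
Insert 749: h=6, slot 6 empty => index 6.
Insert 594: h=3, slot 3 empty => index 3.
Insert 951: h=3, slot 3 occupied => index 4.
Insert 281: h=1, slot 1 occupied => index 2.
Insert 492: h=3, slots 3,4 occupied => index 5.
Insert 169: h=3, slots 3,4,5,6 occupied => index 7.
Insert 548: h=2, slots 2,3,4,5,6,7 occupied => index 8.
Insert 611: h=3, slots 3,4,5,6,7,8 occupied => index 9.
Insert 730: h=3, slots 3,4,5,6,7,8,9 occupied => index 10.
Insert 475: h=3, slots 3,4,5,6,7,8,9,10 occupied => index 11.
Insert 370: h=7, slots 7,8,9,10,11 occupied => index 12.
Table: [., 230, 281, 594, 951, 492, 749, 169, 548, 611, 730, 475, 370, ., ., ., .]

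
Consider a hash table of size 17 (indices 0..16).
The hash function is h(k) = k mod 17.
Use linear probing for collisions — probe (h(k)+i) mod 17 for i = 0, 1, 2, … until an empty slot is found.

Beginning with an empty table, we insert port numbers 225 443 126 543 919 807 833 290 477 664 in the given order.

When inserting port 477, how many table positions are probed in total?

5

Insert 225: h=4, slot 4 empty → index 4.
Insert 443: h=1, slot 1 empty → index 1.
Insert 126: h=7, slot 7 empty → index 7.
Insert 543: h=16, slot 16 empty → index 16.
Insert 919: h=1, slot 1 occupied → index 2.
Insert 807: h=8, slot 8 empty → index 8.
Insert 833: h=0, slot 0 empty → index 0.
Insert 290: h=1, slots 1,2 occupied → index 3.
Insert 477: h=1, slots 1,2,3,4 occupied → index 5.
Insert 664: h=1, slots 1,2,3,4,5 occupied → index 6.
Table: [833, 443, 919, 290, 225, 477, 664, 126, 807, ∅, ∅, ∅, ∅, ∅, ∅, ∅, 543]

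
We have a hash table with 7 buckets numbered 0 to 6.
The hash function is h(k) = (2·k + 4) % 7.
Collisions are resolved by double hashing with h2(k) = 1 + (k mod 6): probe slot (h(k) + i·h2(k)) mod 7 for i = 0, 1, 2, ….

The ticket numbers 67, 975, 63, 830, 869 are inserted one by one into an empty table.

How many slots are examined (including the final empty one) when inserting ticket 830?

4

67 hashes to 5; slot 5 is free → place at 5.
975 hashes to 1; slot 1 is free → place at 1.
63 hashes to 4; slot 4 is free → place at 4.
830 hashes to 5, h2=3; 5,1,4 taken → place at 0.
869 hashes to 6; slot 6 is free → place at 6.
Table: [830, 975, —, —, 63, 67, 869]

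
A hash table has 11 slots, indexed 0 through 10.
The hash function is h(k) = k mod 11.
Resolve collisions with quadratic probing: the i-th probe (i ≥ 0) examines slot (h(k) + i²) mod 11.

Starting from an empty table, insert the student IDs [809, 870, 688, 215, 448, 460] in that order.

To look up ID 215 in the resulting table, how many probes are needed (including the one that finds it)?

3

Insert 809: h=6, slot 6 empty → index 6.
Insert 870: h=1, slot 1 empty → index 1.
Insert 688: h=6, slot 6 occupied → index 7.
Insert 215: h=6, slots 6,7 occupied → index 10.
Insert 448: h=8, slot 8 empty → index 8.
Insert 460: h=9, slot 9 empty → index 9.
Table: [., 870, ., ., ., ., 809, 688, 448, 460, 215]
Lookup 215: h=6, probe 6,7,10 → found at 10.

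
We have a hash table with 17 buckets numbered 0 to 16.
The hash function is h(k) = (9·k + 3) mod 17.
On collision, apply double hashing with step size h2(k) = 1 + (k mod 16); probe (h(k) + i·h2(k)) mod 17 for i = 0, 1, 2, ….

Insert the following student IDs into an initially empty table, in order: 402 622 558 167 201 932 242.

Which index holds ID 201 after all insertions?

3

Insert 402: h=0, slot 0 empty => index 0.
Insert 622: h=8, slot 8 empty => index 8.
Insert 558: h=10, slot 10 empty => index 10.
Insert 167: h=10, h2=8, slot 10 occupied => index 1.
Insert 201: h=10, h2=10, slot 10 occupied => index 3.
Insert 932: h=10, h2=5, slot 10 occupied => index 15.
Insert 242: h=5, slot 5 empty => index 5.
Table: [402, 167, —, 201, —, 242, —, —, 622, —, 558, —, —, —, —, 932, —]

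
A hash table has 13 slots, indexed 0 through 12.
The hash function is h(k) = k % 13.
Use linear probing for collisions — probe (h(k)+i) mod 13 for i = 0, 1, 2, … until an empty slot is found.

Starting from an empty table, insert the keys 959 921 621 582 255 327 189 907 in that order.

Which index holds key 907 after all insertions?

1

Insert 959: h=10, slot 10 empty -> index 10.
Insert 921: h=11, slot 11 empty -> index 11.
Insert 621: h=10, slots 10,11 occupied -> index 12.
Insert 582: h=10, slots 10,11,12 occupied -> index 0.
Insert 255: h=8, slot 8 empty -> index 8.
Insert 327: h=2, slot 2 empty -> index 2.
Insert 189: h=7, slot 7 empty -> index 7.
Insert 907: h=10, slots 10,11,12,0 occupied -> index 1.
Table: [582, 907, 327, -, -, -, -, 189, 255, -, 959, 921, 621]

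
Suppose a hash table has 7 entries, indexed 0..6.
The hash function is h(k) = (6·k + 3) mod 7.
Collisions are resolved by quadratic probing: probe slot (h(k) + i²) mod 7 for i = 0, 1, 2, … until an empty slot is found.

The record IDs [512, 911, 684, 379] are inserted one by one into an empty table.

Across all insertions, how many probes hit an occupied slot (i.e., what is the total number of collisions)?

3

512: h=2 → slot 2
911: h=2, probe 2,3 → slot 3
684: h=5 → slot 5
379: h=2, probe 2,3,6 → slot 6
Table: [-, -, 512, 911, -, 684, 379]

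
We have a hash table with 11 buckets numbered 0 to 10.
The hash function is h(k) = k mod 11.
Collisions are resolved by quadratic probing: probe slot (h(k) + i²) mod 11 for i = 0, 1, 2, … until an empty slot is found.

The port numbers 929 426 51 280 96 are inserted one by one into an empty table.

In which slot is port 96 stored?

Insert 929: h=5, slot 5 empty => index 5.
Insert 426: h=8, slot 8 empty => index 8.
Insert 51: h=7, slot 7 empty => index 7.
Insert 280: h=5, slot 5 occupied => index 6.
Insert 96: h=8, slot 8 occupied => index 9.
Table: [., ., ., ., ., 929, 280, 51, 426, 96, .]

9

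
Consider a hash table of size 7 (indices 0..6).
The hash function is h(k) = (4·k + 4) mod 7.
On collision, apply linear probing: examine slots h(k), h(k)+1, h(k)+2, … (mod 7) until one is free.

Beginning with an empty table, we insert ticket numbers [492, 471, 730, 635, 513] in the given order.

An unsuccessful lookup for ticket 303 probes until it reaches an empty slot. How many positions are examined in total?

5

Insert 492: h=5, slot 5 empty -> index 5.
Insert 471: h=5, slot 5 occupied -> index 6.
Insert 730: h=5, slots 5,6 occupied -> index 0.
Insert 635: h=3, slot 3 empty -> index 3.
Insert 513: h=5, slots 5,6,0 occupied -> index 1.
Table: [730, 513, ., 635, ., 492, 471]
Lookup 303: h=5, probe 5,6,0,1,2 → slot 2 empty, not found.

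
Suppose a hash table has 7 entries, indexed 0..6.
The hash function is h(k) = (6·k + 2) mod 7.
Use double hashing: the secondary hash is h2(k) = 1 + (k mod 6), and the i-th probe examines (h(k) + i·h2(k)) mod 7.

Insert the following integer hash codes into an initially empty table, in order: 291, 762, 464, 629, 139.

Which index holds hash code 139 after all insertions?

Insert 291: h=5, slot 5 empty -> index 5.
Insert 762: h=3, slot 3 empty -> index 3.
Insert 464: h=0, slot 0 empty -> index 0.
Insert 629: h=3, h2=6, slot 3 occupied -> index 2.
Insert 139: h=3, h2=2, slots 3,5,0,2 occupied -> index 4.
Table: [464, ∅, 629, 762, 139, 291, ∅]

4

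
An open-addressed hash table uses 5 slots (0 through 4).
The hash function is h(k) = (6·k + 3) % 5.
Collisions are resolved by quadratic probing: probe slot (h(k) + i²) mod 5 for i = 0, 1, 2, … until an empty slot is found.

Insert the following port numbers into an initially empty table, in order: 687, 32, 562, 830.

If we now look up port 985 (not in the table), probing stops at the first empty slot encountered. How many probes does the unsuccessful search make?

3

687 hashes to 0; slot 0 is free → place at 0.
32 hashes to 0; 0 taken → place at 1.
562 hashes to 0; 0,1 taken → place at 4.
830 hashes to 3; slot 3 is free → place at 3.
Table: [687, 32, —, 830, 562]
Lookup 985: h=3, probe 3,4,2 → slot 2 empty, not found.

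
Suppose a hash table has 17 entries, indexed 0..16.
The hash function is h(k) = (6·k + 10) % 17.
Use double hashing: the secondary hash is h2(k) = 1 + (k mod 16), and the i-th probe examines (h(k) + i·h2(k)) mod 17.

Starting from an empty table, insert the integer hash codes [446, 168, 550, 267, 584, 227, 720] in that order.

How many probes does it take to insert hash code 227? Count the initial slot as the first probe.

2

446 hashes to 0; slot 0 is free → place at 0.
168 hashes to 15; slot 15 is free → place at 15.
550 hashes to 12; slot 12 is free → place at 12.
267 hashes to 14; slot 14 is free → place at 14.
584 hashes to 12, h2=9; 12 taken → place at 4.
227 hashes to 12, h2=4; 12 taken → place at 16.
720 hashes to 12, h2=1; 12 taken → place at 13.
Table: [446, -, -, -, 584, -, -, -, -, -, -, -, 550, 720, 267, 168, 227]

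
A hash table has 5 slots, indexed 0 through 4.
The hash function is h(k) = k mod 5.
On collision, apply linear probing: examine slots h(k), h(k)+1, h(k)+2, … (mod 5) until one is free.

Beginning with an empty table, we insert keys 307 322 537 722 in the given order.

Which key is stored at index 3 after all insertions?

307: h=2 → slot 2
322: h=2, probe 2,3 → slot 3
537: h=2, probe 2,3,4 → slot 4
722: h=2, probe 2,3,4,0 → slot 0
Table: [722, ., 307, 322, 537]

322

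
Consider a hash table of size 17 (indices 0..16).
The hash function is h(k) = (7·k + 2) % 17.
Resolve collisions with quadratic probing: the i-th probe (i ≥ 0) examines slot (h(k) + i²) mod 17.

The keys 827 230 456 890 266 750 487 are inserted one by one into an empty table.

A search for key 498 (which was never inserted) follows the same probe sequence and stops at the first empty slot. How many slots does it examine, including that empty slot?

Insert 827: h=11, slot 11 empty -> index 11.
Insert 230: h=14, slot 14 empty -> index 14.
Insert 456: h=15, slot 15 empty -> index 15.
Insert 890: h=10, slot 10 empty -> index 10.
Insert 266: h=11, slot 11 occupied -> index 12.
Insert 750: h=16, slot 16 empty -> index 16.
Insert 487: h=11, slots 11,12,15 occupied -> index 3.
Table: [-, -, -, 487, -, -, -, -, -, -, 890, 827, 266, -, 230, 456, 750]
Lookup 498: h=3, probe 3,4 → slot 4 empty, not found.

2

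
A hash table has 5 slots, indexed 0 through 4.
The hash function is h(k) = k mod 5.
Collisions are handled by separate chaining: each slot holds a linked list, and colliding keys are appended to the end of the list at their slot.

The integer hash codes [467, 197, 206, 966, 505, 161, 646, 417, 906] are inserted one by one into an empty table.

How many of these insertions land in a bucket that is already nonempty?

6

Insert 467: h=2, bucket 2 empty -> new chain.
Insert 197: h=2, bucket 2 nonempty -> append to chain.
Insert 206: h=1, bucket 1 empty -> new chain.
Insert 966: h=1, bucket 1 nonempty -> append to chain.
Insert 505: h=0, bucket 0 empty -> new chain.
Insert 161: h=1, bucket 1 nonempty -> append to chain.
Insert 646: h=1, bucket 1 nonempty -> append to chain.
Insert 417: h=2, bucket 2 nonempty -> append to chain.
Insert 906: h=1, bucket 1 nonempty -> append to chain.
Final buckets:
0: 505
1: 206 -> 966 -> 161 -> 646 -> 906
2: 467 -> 197 -> 417
3: _
4: _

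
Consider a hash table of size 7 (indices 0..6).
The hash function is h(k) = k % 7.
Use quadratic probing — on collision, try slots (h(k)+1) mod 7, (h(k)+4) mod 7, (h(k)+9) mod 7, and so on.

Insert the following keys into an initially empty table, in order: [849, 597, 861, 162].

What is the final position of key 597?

849 hashes to 2; slot 2 is free => place at 2.
597 hashes to 2; 2 taken => place at 3.
861 hashes to 0; slot 0 is free => place at 0.
162 hashes to 1; slot 1 is free => place at 1.
Table: [861, 162, 849, 597, -, -, -]

3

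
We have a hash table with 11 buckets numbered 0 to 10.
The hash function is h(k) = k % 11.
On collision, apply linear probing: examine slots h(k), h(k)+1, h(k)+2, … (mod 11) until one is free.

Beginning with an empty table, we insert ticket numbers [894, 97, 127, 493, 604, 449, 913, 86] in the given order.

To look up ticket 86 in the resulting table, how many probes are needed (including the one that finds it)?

Insert 894: h=3, slot 3 empty -> index 3.
Insert 97: h=9, slot 9 empty -> index 9.
Insert 127: h=6, slot 6 empty -> index 6.
Insert 493: h=9, slot 9 occupied -> index 10.
Insert 604: h=10, slot 10 occupied -> index 0.
Insert 449: h=9, slots 9,10,0 occupied -> index 1.
Insert 913: h=0, slots 0,1 occupied -> index 2.
Insert 86: h=9, slots 9,10,0,1,2,3 occupied -> index 4.
Table: [604, 449, 913, 894, 86, —, 127, —, —, 97, 493]
Lookup 86: h=9, probe 9,10,0,1,2,3,4 → found at 4.

7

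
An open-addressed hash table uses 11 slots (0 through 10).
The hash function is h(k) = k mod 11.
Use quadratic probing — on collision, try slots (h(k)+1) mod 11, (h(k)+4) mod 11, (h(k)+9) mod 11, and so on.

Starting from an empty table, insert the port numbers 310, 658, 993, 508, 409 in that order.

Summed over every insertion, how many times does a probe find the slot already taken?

5

310 hashes to 2; slot 2 is free → place at 2.
658 hashes to 9; slot 9 is free → place at 9.
993 hashes to 3; slot 3 is free → place at 3.
508 hashes to 2; 2,3 taken → place at 6.
409 hashes to 2; 2,3,6 taken → place at 0.
Table: [409, -, 310, 993, -, -, 508, -, -, 658, -]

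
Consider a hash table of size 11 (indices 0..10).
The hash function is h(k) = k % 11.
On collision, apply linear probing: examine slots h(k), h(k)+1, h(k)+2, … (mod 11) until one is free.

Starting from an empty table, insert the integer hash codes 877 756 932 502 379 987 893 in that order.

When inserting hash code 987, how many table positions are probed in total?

877 hashes to 8; slot 8 is free => place at 8.
756 hashes to 8; 8 taken => place at 9.
932 hashes to 8; 8,9 taken => place at 10.
502 hashes to 7; slot 7 is free => place at 7.
379 hashes to 5; slot 5 is free => place at 5.
987 hashes to 8; 8,9,10 taken => place at 0.
893 hashes to 2; slot 2 is free => place at 2.
Table: [987, ., 893, ., ., 379, ., 502, 877, 756, 932]

4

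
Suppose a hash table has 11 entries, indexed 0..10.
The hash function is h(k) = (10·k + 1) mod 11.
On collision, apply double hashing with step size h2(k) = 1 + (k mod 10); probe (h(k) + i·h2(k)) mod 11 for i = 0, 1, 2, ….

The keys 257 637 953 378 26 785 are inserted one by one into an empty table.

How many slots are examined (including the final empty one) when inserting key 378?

2

Insert 257: h=8, slot 8 empty => index 8.
Insert 637: h=2, slot 2 empty => index 2.
Insert 953: h=5, slot 5 empty => index 5.
Insert 378: h=8, h2=9, slot 8 occupied => index 6.
Insert 26: h=8, h2=7, slot 8 occupied => index 4.
Insert 785: h=8, h2=6, slot 8 occupied => index 3.
Table: [., ., 637, 785, 26, 953, 378, ., 257, ., .]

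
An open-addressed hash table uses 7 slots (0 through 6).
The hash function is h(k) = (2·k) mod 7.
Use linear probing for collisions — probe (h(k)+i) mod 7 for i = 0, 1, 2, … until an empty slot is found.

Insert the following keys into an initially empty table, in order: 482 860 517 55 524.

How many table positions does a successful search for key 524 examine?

482 hashes to 5; slot 5 is free -> place at 5.
860 hashes to 5; 5 taken -> place at 6.
517 hashes to 5; 5,6 taken -> place at 0.
55 hashes to 5; 5,6,0 taken -> place at 1.
524 hashes to 5; 5,6,0,1 taken -> place at 2.
Table: [517, 55, 524, -, -, 482, 860]
Lookup 524: h=5, probe 5,6,0,1,2 → found at 2.

5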